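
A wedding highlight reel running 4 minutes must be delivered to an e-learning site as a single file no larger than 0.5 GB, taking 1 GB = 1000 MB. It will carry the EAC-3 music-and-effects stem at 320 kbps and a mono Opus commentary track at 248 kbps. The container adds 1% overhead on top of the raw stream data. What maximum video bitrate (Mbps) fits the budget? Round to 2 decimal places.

15.93 Mbps

Budget: 0.5 GB = 4000.0 Mb.
Stream payload after overhead: 4000.0 / 1.01 = 3960.4 Mb.
4 min = 240 s
Total bitrate budget: 3960.4 Mb / 240 s = 16.502 Mbps.
Audio total: 320 + 248 = 568 kbps = 0.568 Mbps.
Video: 16.502 − 0.568 = 15.934 Mbps.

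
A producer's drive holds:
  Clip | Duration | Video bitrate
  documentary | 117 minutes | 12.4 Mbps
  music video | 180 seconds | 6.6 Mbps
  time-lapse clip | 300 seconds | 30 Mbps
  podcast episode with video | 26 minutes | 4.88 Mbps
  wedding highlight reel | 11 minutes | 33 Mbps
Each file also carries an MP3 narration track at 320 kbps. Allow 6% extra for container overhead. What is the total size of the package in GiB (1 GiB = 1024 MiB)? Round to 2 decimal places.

Audio: 320 kbps = 0.320 Mbps.
documentary: 12.720 Mbps × 7020 s × 1.06 = 94652.1 Mb
music video: 6.920 Mbps × 180 s × 1.06 = 1320.3 Mb
time-lapse clip: 30.320 Mbps × 300 s × 1.06 = 9641.8 Mb
podcast episode with video: 5.200 Mbps × 1560 s × 1.06 = 8598.7 Mb
wedding highlight reel: 33.320 Mbps × 660 s × 1.06 = 23310.7 Mb
Total: 137523.6 Mb = 17190.4 MB.
= 16.01 GiB.

16.01 GiB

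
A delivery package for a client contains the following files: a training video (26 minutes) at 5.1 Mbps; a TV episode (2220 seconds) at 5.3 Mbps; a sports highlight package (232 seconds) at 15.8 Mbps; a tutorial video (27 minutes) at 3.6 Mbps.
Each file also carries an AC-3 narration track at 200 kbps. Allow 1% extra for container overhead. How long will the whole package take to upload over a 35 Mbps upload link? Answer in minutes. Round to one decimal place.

Audio: 200 kbps = 0.200 Mbps.
training video: 5.300 Mbps × 1560 s × 1.01 = 8350.7 Mb
TV episode: 5.500 Mbps × 2220 s × 1.01 = 12332.1 Mb
sports highlight package: 16.000 Mbps × 232 s × 1.01 = 3749.1 Mb
tutorial video: 3.800 Mbps × 1620 s × 1.01 = 6217.6 Mb
Total: 30649.5 Mb = 3831.2 MB.
At 35 Mbps: 30649.5 / 35 = 876 s ≈ 14.6 minutes.

14.6 minutes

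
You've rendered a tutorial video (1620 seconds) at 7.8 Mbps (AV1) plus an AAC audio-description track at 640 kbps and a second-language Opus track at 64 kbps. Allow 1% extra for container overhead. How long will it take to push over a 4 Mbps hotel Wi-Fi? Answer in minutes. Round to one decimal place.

58.0 minutes

Audio total: 640 + 64 = 704 kbps = 0.704 Mbps.
Total bitrate: 8.504 Mbps.
File: 8.504 Mbps × 1620 s = 13776.5 Mb.
With 1% container overhead: ×1.01. → 13914.2 Mb.
At 4 Mbps: 13914.2 / 4 = 3478.6 s ≈ 58 minutes.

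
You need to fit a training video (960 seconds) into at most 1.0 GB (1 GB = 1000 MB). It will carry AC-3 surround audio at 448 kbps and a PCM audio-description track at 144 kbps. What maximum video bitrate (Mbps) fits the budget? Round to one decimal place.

Budget: 1.0 GB = 8000.0 Mb.
Total bitrate budget: 8000.0 Mb / 960 s = 8.333 Mbps.
Audio total: 448 + 144 = 592 kbps = 0.592 Mbps.
Video: 8.333 − 0.592 = 7.741 Mbps.

7.7 Mbps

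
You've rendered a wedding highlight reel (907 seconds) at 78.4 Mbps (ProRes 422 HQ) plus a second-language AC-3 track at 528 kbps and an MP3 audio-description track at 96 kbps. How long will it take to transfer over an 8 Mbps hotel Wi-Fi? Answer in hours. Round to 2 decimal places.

2.49 hours

Audio total: 528 + 96 = 624 kbps = 0.624 Mbps.
Total bitrate: 79.024 Mbps.
File: 79.024 Mbps × 907 s = 71674.8 Mb.
At 8 Mbps: 71674.8 / 8 = 8959.3 s ≈ 2.49 hours.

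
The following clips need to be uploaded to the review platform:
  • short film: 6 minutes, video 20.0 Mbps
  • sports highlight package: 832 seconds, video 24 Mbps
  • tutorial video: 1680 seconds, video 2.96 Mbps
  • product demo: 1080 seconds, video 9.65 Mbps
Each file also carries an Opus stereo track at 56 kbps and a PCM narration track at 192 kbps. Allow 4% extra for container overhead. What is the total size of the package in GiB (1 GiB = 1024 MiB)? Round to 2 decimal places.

5.27 GiB

Audio total: 56 + 192 = 248 kbps = 0.248 Mbps.
short film: 20.248 Mbps × 360 s × 1.04 = 7580.9 Mb
sports highlight package: 24.248 Mbps × 832 s × 1.04 = 20981.3 Mb
tutorial video: 3.208 Mbps × 1680 s × 1.04 = 5605.0 Mb
product demo: 9.898 Mbps × 1080 s × 1.04 = 11117.4 Mb
Total: 45284.6 Mb = 5660.6 MB.
= 5.272 GiB.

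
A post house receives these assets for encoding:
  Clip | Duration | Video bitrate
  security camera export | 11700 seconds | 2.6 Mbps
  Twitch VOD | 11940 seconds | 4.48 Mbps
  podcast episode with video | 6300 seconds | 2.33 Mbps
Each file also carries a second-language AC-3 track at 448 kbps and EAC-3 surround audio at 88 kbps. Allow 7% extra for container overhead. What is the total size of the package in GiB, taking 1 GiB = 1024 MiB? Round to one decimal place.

14.3 GiB

Audio total: 448 + 88 = 536 kbps = 0.536 Mbps.
security camera export: 3.136 Mbps × 11700 s × 1.07 = 39259.6 Mb
Twitch VOD: 5.016 Mbps × 11940 s × 1.07 = 64083.4 Mb
podcast episode with video: 2.866 Mbps × 6300 s × 1.07 = 19319.7 Mb
Total: 122662.7 Mb = 15332.8 MB.
= 14.28 GiB.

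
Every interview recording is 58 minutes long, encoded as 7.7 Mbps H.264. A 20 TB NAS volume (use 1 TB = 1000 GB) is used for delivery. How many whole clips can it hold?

5971

58 min = 3480 s
Per item: 7.700 Mbps × 3480 s = 26,796 Mb = 3,350 MB.
Capacity: 20 TB = 160,000,000 Mb; 5971.04 items → 5971 complete.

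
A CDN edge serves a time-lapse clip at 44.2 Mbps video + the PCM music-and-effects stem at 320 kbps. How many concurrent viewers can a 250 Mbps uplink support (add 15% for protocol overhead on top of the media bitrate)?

Audio: 320 kbps = 0.320 Mbps.
Per-viewer media rate: 44.520 Mbps.
On the wire with 15% overhead: 51.198 Mbps.
250 Mbps = 250.0 Mbps; 250.0 / 51.198 = 4.88 → 4 viewers.

4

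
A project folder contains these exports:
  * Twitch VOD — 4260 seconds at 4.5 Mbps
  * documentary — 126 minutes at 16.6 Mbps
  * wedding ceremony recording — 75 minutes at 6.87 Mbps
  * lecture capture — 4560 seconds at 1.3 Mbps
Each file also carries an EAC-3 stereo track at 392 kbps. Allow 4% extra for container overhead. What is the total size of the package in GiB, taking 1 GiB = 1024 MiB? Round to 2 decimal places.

Audio: 392 kbps = 0.392 Mbps.
Twitch VOD: 4.892 Mbps × 4260 s × 1.04 = 21673.5 Mb
documentary: 16.992 Mbps × 7560 s × 1.04 = 133597.9 Mb
wedding ceremony recording: 7.262 Mbps × 4500 s × 1.04 = 33986.2 Mb
lecture capture: 1.692 Mbps × 4560 s × 1.04 = 8024.1 Mb
Total: 197281.7 Mb = 24660.2 MB.
= 22.97 GiB.

22.97 GiB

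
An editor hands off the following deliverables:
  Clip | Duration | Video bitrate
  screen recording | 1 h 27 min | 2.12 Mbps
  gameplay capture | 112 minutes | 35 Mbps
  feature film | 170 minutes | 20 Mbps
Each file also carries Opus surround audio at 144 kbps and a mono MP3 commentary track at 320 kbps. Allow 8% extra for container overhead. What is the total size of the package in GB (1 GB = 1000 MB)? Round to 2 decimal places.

Audio total: 144 + 320 = 464 kbps = 0.464 Mbps.
screen recording: 2.584 Mbps × 5220 s × 1.08 = 14567.6 Mb
gameplay capture: 35.464 Mbps × 6720 s × 1.08 = 257383.5 Mb
feature film: 20.464 Mbps × 10200 s × 1.08 = 225431.4 Mb
Total: 497382.5 Mb = 62172.8 MB.
= 62.17 GB.

62.17 GB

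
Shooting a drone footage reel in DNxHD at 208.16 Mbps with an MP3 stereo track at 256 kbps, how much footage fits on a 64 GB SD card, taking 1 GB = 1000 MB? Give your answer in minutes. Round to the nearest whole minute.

41 minutes

Audio: 256 kbps = 0.256 Mbps.
Total bitrate: 208.16 + 0.256 = 208.416 Mbps.
Capacity: 64 GB = 512,000 Mb.
Recording time: 512,000 / 208.416 = 2,457 s ≈ 40.9 minutes.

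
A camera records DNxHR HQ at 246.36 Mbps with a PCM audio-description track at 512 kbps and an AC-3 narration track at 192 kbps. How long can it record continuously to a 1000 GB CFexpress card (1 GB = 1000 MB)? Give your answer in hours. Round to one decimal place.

9.0 hours

Audio total: 512 + 192 = 704 kbps = 0.704 Mbps.
Total bitrate: 246.36 + 0.704 = 247.064 Mbps.
Capacity: 1000 GB = 8,000,000 Mb.
Recording time: 8,000,000 / 247.064 = 32,380 s ≈ 8.99 hours.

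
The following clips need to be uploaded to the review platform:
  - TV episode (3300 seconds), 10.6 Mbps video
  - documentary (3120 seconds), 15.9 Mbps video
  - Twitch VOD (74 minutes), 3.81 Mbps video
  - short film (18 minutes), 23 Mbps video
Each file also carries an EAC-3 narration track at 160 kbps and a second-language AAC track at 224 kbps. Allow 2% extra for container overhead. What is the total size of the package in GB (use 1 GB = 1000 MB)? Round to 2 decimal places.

16.69 GB

Audio total: 160 + 224 = 384 kbps = 0.384 Mbps.
TV episode: 10.984 Mbps × 3300 s × 1.02 = 36972.1 Mb
documentary: 16.284 Mbps × 3120 s × 1.02 = 51822.2 Mb
Twitch VOD: 4.194 Mbps × 4440 s × 1.02 = 18993.8 Mb
short film: 23.384 Mbps × 1080 s × 1.02 = 25759.8 Mb
Total: 133547.9 Mb = 16693.5 MB.
= 16.69 GB.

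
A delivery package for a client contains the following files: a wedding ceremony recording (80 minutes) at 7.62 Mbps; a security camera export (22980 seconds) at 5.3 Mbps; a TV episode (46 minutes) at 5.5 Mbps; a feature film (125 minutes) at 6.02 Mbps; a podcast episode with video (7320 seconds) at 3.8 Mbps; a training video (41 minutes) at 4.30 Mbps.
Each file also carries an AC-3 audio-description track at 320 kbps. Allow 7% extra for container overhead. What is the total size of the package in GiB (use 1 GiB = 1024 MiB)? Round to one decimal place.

33.9 GiB

Audio: 320 kbps = 0.320 Mbps.
wedding ceremony recording: 7.940 Mbps × 4800 s × 1.07 = 40779.8 Mb
security camera export: 5.620 Mbps × 22980 s × 1.07 = 138187.9 Mb
TV episode: 5.820 Mbps × 2760 s × 1.07 = 17187.6 Mb
feature film: 6.340 Mbps × 7500 s × 1.07 = 50878.5 Mb
podcast episode with video: 4.120 Mbps × 7320 s × 1.07 = 32269.5 Mb
training video: 4.620 Mbps × 2460 s × 1.07 = 12160.8 Mb
Total: 291464.1 Mb = 36433.0 MB.
= 33.93 GiB.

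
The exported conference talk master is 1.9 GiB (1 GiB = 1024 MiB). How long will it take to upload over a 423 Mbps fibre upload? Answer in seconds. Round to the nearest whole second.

File: 1.9 GiB = 16320.9 Mb.
At 423 Mbps: 16320.9 / 423 = 38.6 s ≈ 38.6 seconds.

39 seconds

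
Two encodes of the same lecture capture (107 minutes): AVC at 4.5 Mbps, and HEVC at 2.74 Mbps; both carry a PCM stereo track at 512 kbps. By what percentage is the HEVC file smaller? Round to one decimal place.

107 min = 6420 s
Audio: 512 kbps = 0.512 Mbps.
AVC: 5.012 Mbps × 6420 s = 32177.0 Mb = 3.746 GiB.
HEVC: 3.252 Mbps × 6420 s = 20877.8 Mb = 2.431 GiB.
Reduction: (1 − 2.431/3.746) × 100 = 35.12%.

35.1%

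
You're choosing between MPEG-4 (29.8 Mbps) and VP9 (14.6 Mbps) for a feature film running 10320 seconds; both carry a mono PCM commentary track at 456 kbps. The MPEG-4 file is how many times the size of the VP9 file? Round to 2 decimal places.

2.01

Audio: 456 kbps = 0.456 Mbps.
MPEG-4: 30.256 Mbps × 10320 s = 312241.9 Mb = 39.030 GB.
VP9: 15.056 Mbps × 10320 s = 155377.9 Mb = 19.422 GB.
Ratio: 39.030 / 19.422 = 2.010.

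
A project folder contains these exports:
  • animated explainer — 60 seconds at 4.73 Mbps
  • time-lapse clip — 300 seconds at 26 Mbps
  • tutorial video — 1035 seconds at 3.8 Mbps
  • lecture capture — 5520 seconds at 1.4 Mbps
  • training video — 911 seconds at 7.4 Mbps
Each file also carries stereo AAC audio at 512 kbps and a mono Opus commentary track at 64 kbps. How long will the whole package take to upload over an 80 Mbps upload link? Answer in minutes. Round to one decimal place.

6.5 minutes

Audio total: 512 + 64 = 576 kbps = 0.576 Mbps.
animated explainer: 5.306 Mbps × 60 s = 318.4 Mb
time-lapse clip: 26.576 Mbps × 300 s = 7972.8 Mb
tutorial video: 4.376 Mbps × 1035 s = 4529.2 Mb
lecture capture: 1.976 Mbps × 5520 s = 10907.5 Mb
training video: 7.976 Mbps × 911 s = 7266.1 Mb
Total: 30994.0 Mb = 3874.2 MB.
At 80 Mbps: 30994.0 / 80 = 387 s ≈ 6.46 minutes.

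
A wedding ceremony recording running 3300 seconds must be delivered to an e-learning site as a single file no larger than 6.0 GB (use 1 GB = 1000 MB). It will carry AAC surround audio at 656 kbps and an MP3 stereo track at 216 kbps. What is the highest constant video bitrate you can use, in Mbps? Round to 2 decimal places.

13.67 Mbps

Budget: 6.0 GB = 48000.0 Mb.
Total bitrate budget: 48000.0 Mb / 3300 s = 14.545 Mbps.
Audio total: 656 + 216 = 872 kbps = 0.872 Mbps.
Video: 14.545 − 0.872 = 13.673 Mbps.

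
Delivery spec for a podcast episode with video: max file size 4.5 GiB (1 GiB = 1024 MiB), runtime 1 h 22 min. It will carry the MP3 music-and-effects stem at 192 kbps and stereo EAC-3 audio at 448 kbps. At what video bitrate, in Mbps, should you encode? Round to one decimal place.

7.2 Mbps

Budget: 4.5 GiB = 38654.7 Mb.
1 h 22 min = 82 min = 4920 s
Total bitrate budget: 38654.7 Mb / 4920 s = 7.857 Mbps.
Audio total: 192 + 448 = 640 kbps = 0.640 Mbps.
Video: 7.857 − 0.640 = 7.217 Mbps.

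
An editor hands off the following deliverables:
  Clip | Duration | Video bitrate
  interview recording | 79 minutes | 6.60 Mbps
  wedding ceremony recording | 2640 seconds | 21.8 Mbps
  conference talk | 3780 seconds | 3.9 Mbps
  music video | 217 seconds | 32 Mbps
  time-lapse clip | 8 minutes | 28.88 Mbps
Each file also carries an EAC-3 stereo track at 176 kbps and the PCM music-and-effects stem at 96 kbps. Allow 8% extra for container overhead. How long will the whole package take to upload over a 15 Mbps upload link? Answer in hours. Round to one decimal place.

2.6 hours

Audio total: 176 + 96 = 272 kbps = 0.272 Mbps.
interview recording: 6.872 Mbps × 4740 s × 1.08 = 35179.1 Mb
wedding ceremony recording: 22.072 Mbps × 2640 s × 1.08 = 62931.7 Mb
conference talk: 4.172 Mbps × 3780 s × 1.08 = 17031.8 Mb
music video: 32.272 Mbps × 217 s × 1.08 = 7563.3 Mb
time-lapse clip: 29.152 Mbps × 480 s × 1.08 = 15112.4 Mb
Total: 137818.3 Mb = 17227.3 MB.
At 15 Mbps: 137818.3 / 15 = 9188 s ≈ 2.55 hours.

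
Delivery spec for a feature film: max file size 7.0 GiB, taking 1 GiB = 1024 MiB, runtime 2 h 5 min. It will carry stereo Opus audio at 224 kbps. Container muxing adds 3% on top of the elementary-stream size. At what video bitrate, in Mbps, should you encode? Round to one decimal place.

Budget: 7.0 GiB = 60129.5 Mb.
Stream payload after overhead: 60129.5 / 1.03 = 58378.2 Mb.
2 h 5 min = 125 min = 7500 s
Total bitrate budget: 58378.2 Mb / 7500 s = 7.784 Mbps.
Audio: 224 kbps = 0.224 Mbps.
Video: 7.784 − 0.224 = 7.560 Mbps.

7.6 Mbps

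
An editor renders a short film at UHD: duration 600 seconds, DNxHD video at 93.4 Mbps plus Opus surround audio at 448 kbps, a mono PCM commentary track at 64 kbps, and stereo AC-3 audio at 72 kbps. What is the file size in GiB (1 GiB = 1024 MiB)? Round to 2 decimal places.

Audio total: 448 + 64 + 72 = 584 kbps = 0.584 Mbps.
Total bitrate: 93.4 + 0.584 = 93.984 Mbps.
Stream data: 93.984 Mbps × 600 s = 56390.4 Mb.
56,390 Mb = 7,048,800,000 bytes ÷ 1,073,741,824 = 6.565 GiB.

6.56 GiB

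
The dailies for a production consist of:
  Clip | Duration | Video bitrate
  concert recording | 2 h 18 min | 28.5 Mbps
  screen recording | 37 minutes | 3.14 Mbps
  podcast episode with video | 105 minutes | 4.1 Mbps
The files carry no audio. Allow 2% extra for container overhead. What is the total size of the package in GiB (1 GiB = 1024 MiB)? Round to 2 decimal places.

31.92 GiB

concert recording: 28.500 Mbps × 8280 s × 1.02 = 240699.6 Mb
screen recording: 3.140 Mbps × 2220 s × 1.02 = 7110.2 Mb
podcast episode with video: 4.100 Mbps × 6300 s × 1.02 = 26346.6 Mb
Total: 274156.4 Mb = 34269.6 MB.
= 31.92 GiB.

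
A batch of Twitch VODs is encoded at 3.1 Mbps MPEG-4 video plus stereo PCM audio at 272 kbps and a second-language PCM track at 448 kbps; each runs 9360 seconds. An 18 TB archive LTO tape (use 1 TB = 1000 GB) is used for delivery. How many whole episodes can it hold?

Audio total: 272 + 448 = 720 kbps = 0.720 Mbps.
Total bitrate: 3.820 Mbps.
Per item: 3.820 Mbps × 9360 s = 35,755 Mb = 4,469 MB.
Capacity: 18 TB = 144,000,000 Mb; 4027.39 items → 4027 complete.

4027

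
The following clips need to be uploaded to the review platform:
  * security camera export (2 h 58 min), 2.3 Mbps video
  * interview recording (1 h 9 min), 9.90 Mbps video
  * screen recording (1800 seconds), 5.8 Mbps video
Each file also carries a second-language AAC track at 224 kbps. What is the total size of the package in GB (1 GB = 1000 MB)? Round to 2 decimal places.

9.96 GB

Audio: 224 kbps = 0.224 Mbps.
security camera export: 2.524 Mbps × 10680 s = 26956.3 Mb
interview recording: 10.124 Mbps × 4140 s = 41913.4 Mb
screen recording: 6.024 Mbps × 1800 s = 10843.2 Mb
Total: 79712.9 Mb = 9964.1 MB.
= 9.964 GB.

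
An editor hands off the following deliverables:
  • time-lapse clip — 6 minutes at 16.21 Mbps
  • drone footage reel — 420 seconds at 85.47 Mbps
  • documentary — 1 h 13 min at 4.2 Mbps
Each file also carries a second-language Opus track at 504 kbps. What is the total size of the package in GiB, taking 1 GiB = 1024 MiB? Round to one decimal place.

7.3 GiB

Audio: 504 kbps = 0.504 Mbps.
time-lapse clip: 16.714 Mbps × 360 s = 6017.0 Mb
drone footage reel: 85.974 Mbps × 420 s = 36109.1 Mb
documentary: 4.704 Mbps × 4380 s = 20603.5 Mb
Total: 62729.6 Mb = 7841.2 MB.
= 7.303 GiB.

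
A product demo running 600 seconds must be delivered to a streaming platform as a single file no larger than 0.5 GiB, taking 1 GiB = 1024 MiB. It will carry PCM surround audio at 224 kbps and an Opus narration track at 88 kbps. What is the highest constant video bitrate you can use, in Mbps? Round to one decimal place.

Budget: 0.5 GiB = 4295.0 Mb.
Total bitrate budget: 4295.0 Mb / 600 s = 7.158 Mbps.
Audio total: 224 + 88 = 312 kbps = 0.312 Mbps.
Video: 7.158 − 0.312 = 6.846 Mbps.

6.8 Mbps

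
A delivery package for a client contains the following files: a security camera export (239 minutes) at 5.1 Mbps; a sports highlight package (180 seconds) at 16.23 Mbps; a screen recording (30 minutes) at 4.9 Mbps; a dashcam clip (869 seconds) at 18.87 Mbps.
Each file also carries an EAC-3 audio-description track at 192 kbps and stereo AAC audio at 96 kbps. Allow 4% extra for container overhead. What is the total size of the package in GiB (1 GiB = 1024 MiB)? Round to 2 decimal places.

Audio total: 192 + 96 = 288 kbps = 0.288 Mbps.
security camera export: 5.388 Mbps × 14340 s × 1.04 = 80354.5 Mb
sports highlight package: 16.518 Mbps × 180 s × 1.04 = 3092.2 Mb
screen recording: 5.188 Mbps × 1800 s × 1.04 = 9711.9 Mb
dashcam clip: 19.158 Mbps × 869 s × 1.04 = 17314.2 Mb
Total: 110472.8 Mb = 13809.1 MB.
= 12.86 GiB.

12.86 GiB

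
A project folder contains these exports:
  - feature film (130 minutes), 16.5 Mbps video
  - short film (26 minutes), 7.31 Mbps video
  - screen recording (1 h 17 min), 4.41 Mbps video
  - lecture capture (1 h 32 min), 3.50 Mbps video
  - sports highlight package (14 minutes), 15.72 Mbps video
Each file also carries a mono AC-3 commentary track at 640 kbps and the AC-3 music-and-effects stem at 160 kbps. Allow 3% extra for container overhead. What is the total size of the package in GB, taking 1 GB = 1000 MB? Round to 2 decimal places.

Audio total: 640 + 160 = 800 kbps = 0.800 Mbps.
feature film: 17.300 Mbps × 7800 s × 1.03 = 138988.2 Mb
short film: 8.110 Mbps × 1560 s × 1.03 = 13031.1 Mb
screen recording: 5.210 Mbps × 4620 s × 1.03 = 24792.3 Mb
lecture capture: 4.300 Mbps × 5520 s × 1.03 = 24448.1 Mb
sports highlight package: 16.520 Mbps × 840 s × 1.03 = 14293.1 Mb
Total: 215552.8 Mb = 26944.1 MB.
= 26.94 GB.

26.94 GB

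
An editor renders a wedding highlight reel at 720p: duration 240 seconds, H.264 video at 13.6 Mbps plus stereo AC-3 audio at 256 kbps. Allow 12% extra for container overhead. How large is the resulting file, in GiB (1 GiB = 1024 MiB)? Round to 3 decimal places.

0.434 GiB

Audio: 256 kbps = 0.256 Mbps.
Total bitrate: 13.6 + 0.256 = 13.856 Mbps.
Stream data: 13.856 Mbps × 240 s = 3325.4 Mb.
With 12% container overhead: ×1.12.
3,724 Mb = 465,561,600 bytes ÷ 1,073,741,824 = 0.4336 GiB.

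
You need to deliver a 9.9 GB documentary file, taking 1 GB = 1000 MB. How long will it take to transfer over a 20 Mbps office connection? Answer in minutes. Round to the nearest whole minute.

66 minutes

File: 9.9 GB = 79200.0 Mb.
At 20 Mbps: 79200.0 / 20 = 3960.0 s ≈ 66 minutes.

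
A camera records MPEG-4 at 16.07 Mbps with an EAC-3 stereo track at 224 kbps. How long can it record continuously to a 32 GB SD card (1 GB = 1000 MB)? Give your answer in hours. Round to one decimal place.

Audio: 224 kbps = 0.224 Mbps.
Total bitrate: 16.07 + 0.224 = 16.294 Mbps.
Capacity: 32 GB = 256,000 Mb.
Recording time: 256,000 / 16.294 = 15,711 s ≈ 4.36 hours.

4.4 hours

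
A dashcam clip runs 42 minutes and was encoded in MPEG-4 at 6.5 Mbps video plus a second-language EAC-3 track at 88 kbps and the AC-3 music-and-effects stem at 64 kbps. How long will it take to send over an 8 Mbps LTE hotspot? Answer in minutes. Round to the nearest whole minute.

42 min = 2520 s
Audio total: 88 + 64 = 152 kbps = 0.152 Mbps.
Total bitrate: 6.652 Mbps.
File: 6.652 Mbps × 2520 s = 16763.0 Mb.
At 8 Mbps: 16763.0 / 8 = 2095.4 s ≈ 34.9 minutes.

35 minutes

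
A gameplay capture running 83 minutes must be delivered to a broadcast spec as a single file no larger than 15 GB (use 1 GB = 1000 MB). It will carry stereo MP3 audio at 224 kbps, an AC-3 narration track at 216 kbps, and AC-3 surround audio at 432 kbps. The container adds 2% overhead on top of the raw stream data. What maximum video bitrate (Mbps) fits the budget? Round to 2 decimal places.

22.75 Mbps

Budget: 15 GB = 120000.0 Mb.
Stream payload after overhead: 120000.0 / 1.02 = 117647.1 Mb.
83 min = 4980 s
Total bitrate budget: 117647.1 Mb / 4980 s = 23.624 Mbps.
Audio total: 224 + 216 + 432 = 872 kbps = 0.872 Mbps.
Video: 23.624 − 0.872 = 22.752 Mbps.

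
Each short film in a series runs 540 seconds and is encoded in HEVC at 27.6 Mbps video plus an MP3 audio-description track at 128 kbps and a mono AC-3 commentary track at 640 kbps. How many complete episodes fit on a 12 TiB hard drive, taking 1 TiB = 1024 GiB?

6890

Audio total: 128 + 640 = 768 kbps = 0.768 Mbps.
Total bitrate: 28.368 Mbps.
Per item: 28.368 Mbps × 540 s = 15,319 Mb = 1,915 MB.
Capacity: 12 TiB = 105,553,116 Mb; 6890.47 items → 6890 complete.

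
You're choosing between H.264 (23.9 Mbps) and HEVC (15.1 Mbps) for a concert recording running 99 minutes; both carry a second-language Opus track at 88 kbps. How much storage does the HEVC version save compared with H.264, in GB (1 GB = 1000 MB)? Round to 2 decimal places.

99 min = 5940 s
Audio: 88 kbps = 0.088 Mbps.
H.264: 23.988 Mbps × 5940 s = 142488.7 Mb = 17.811 GB.
HEVC: 15.188 Mbps × 5940 s = 90216.7 Mb = 11.277 GB.
Saving: 17.811 − 11.277 = 6.534 GB.

6.53 GB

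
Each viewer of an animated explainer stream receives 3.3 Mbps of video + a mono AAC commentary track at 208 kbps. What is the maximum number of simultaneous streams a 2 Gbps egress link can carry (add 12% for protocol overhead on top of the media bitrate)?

509

Audio: 208 kbps = 0.208 Mbps.
Per-viewer media rate: 3.508 Mbps.
On the wire with 12% overhead: 3.929 Mbps.
2 Gbps = 2,000 Mbps; 2,000 / 3.929 = 509.04 → 509 viewers.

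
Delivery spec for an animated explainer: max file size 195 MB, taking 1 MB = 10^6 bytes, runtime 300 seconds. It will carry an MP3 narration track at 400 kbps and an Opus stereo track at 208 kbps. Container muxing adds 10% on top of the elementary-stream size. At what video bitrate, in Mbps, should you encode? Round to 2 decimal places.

Budget: 195 MB = 1560.0 Mb.
Stream payload after overhead: 1560.0 / 1.10 = 1418.2 Mb.
Total bitrate budget: 1418.2 Mb / 300 s = 4.727 Mbps.
Audio total: 400 + 208 = 608 kbps = 0.608 Mbps.
Video: 4.727 − 0.608 = 4.119 Mbps.

4.12 Mbps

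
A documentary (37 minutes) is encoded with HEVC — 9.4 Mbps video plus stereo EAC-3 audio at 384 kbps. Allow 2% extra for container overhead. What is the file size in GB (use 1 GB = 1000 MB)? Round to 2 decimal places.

37 min = 2220 s
Audio: 384 kbps = 0.384 Mbps.
Total bitrate: 9.4 + 0.384 = 9.784 Mbps.
Stream data: 9.784 Mbps × 2220 s = 21720.5 Mb.
With 2% container overhead: ×1.02.
22,155 Mb ÷ 8 = 2,769 MB → 2.769 GB.

2.77 GB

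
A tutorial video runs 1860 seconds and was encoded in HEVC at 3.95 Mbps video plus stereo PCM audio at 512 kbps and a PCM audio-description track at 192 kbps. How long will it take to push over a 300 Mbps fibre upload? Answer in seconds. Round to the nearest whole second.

Audio total: 512 + 192 = 704 kbps = 0.704 Mbps.
Total bitrate: 4.654 Mbps.
File: 4.654 Mbps × 1860 s = 8656.4 Mb.
At 300 Mbps: 8656.4 / 300 = 28.9 s ≈ 28.9 seconds.

29 seconds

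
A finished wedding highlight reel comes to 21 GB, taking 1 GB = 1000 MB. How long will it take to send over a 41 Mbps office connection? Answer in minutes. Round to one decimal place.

68.3 minutes

File: 21 GB = 168000.0 Mb.
At 41 Mbps: 168000.0 / 41 = 4097.6 s ≈ 68.3 minutes.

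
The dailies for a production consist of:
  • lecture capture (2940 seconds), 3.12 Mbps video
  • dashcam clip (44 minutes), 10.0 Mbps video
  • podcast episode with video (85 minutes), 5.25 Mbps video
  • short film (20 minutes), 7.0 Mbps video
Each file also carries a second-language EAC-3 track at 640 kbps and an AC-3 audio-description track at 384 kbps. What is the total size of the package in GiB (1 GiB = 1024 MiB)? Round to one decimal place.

9.7 GiB

Audio total: 640 + 384 = 1024 kbps = 1.024 Mbps.
lecture capture: 4.144 Mbps × 2940 s = 12183.4 Mb
dashcam clip: 11.024 Mbps × 2640 s = 29103.4 Mb
podcast episode with video: 6.274 Mbps × 5100 s = 31997.4 Mb
short film: 8.024 Mbps × 1200 s = 9628.8 Mb
Total: 82912.9 Mb = 10364.1 MB.
= 9.652 GiB.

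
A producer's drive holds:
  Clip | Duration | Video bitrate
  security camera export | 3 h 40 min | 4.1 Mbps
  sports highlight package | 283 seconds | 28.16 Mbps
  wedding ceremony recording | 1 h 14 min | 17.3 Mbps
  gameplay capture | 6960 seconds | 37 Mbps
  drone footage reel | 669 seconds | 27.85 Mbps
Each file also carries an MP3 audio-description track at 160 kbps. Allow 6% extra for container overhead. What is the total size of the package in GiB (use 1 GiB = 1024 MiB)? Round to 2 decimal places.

51.72 GiB

Audio: 160 kbps = 0.160 Mbps.
security camera export: 4.260 Mbps × 13200 s × 1.06 = 59605.9 Mb
sports highlight package: 28.320 Mbps × 283 s × 1.06 = 8495.4 Mb
wedding ceremony recording: 17.460 Mbps × 4440 s × 1.06 = 82173.7 Mb
gameplay capture: 37.160 Mbps × 6960 s × 1.06 = 274151.6 Mb
drone footage reel: 28.010 Mbps × 669 s × 1.06 = 19863.0 Mb
Total: 444289.7 Mb = 55536.2 MB.
= 51.72 GiB.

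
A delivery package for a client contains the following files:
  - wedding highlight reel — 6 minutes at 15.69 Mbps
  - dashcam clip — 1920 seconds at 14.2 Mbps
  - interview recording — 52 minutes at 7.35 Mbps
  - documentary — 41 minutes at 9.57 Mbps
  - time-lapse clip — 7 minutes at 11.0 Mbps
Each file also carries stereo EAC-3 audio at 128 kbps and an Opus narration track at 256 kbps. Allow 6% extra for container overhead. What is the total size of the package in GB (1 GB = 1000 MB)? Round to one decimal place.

Audio total: 128 + 256 = 384 kbps = 0.384 Mbps.
wedding highlight reel: 16.074 Mbps × 360 s × 1.06 = 6133.8 Mb
dashcam clip: 14.584 Mbps × 1920 s × 1.06 = 29681.4 Mb
interview recording: 7.734 Mbps × 3120 s × 1.06 = 25577.9 Mb
documentary: 9.954 Mbps × 2460 s × 1.06 = 25956.1 Mb
time-lapse clip: 11.384 Mbps × 420 s × 1.06 = 5068.2 Mb
Total: 92417.3 Mb = 11552.2 MB.
= 11.55 GB.

11.6 GB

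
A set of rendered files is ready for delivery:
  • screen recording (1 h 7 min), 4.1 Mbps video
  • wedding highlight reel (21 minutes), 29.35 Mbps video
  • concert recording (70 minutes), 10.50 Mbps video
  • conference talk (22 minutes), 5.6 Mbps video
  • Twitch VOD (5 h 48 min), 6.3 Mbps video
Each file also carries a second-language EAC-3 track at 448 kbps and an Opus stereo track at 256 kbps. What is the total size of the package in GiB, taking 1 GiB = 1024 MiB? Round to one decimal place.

Audio total: 448 + 256 = 704 kbps = 0.704 Mbps.
screen recording: 4.804 Mbps × 4020 s = 19312.1 Mb
wedding highlight reel: 30.054 Mbps × 1260 s = 37868.0 Mb
concert recording: 11.204 Mbps × 4200 s = 47056.8 Mb
conference talk: 6.304 Mbps × 1320 s = 8321.3 Mb
Twitch VOD: 7.004 Mbps × 20880 s = 146243.5 Mb
Total: 258801.7 Mb = 32350.2 MB.
= 30.13 GiB.

30.1 GiB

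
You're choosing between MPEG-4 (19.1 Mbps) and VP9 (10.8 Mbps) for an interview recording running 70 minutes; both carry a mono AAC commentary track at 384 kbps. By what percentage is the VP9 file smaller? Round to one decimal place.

70 min = 4200 s
Audio: 384 kbps = 0.384 Mbps.
MPEG-4: 19.484 Mbps × 4200 s = 81832.8 Mb = 10.229 GB.
VP9: 11.184 Mbps × 4200 s = 46972.8 Mb = 5.872 GB.
Reduction: (1 − 5.872/10.229) × 100 = 42.60%.

42.6%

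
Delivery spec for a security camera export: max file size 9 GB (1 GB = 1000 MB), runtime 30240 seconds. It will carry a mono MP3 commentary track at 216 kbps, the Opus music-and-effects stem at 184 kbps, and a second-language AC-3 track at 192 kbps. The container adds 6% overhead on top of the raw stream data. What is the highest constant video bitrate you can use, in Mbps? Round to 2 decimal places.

Budget: 9 GB = 72000.0 Mb.
Stream payload after overhead: 72000.0 / 1.06 = 67924.5 Mb.
Total bitrate budget: 67924.5 Mb / 30240 s = 2.246 Mbps.
Audio total: 216 + 184 + 192 = 592 kbps = 0.592 Mbps.
Video: 2.246 − 0.592 = 1.654 Mbps.

1.65 Mbps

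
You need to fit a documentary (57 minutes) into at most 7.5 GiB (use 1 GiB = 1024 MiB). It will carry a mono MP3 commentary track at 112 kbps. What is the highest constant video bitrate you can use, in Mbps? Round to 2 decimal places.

Budget: 7.5 GiB = 64424.5 Mb.
57 min = 3420 s
Total bitrate budget: 64424.5 Mb / 3420 s = 18.838 Mbps.
Audio: 112 kbps = 0.112 Mbps.
Video: 18.838 − 0.112 = 18.726 Mbps.

18.73 Mbps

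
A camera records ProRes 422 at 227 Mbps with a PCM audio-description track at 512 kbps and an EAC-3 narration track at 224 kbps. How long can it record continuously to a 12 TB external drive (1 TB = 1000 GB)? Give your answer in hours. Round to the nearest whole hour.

117 hours

Audio total: 512 + 224 = 736 kbps = 0.736 Mbps.
Total bitrate: 227 + 0.736 = 227.736 Mbps.
Capacity: 12 TB = 96,000,000 Mb.
Recording time: 96,000,000 / 227.736 = 421,541 s ≈ 117 hours.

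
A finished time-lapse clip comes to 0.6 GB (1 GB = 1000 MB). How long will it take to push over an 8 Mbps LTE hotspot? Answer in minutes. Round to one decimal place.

File: 0.6 GB = 4800.0 Mb.
At 8 Mbps: 4800.0 / 8 = 600.0 s ≈ 10 minutes.

10.0 minutes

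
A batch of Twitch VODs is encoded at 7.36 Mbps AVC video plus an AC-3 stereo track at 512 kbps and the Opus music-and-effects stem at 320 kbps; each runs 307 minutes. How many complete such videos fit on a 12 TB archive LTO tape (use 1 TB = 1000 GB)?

307 min = 18420 s
Audio total: 512 + 320 = 832 kbps = 0.832 Mbps.
Total bitrate: 8.192 Mbps.
Per item: 8.192 Mbps × 18420 s = 150,897 Mb = 18,862 MB.
Capacity: 12 TB = 96,000,000 Mb; 636.20 items → 636 complete.

636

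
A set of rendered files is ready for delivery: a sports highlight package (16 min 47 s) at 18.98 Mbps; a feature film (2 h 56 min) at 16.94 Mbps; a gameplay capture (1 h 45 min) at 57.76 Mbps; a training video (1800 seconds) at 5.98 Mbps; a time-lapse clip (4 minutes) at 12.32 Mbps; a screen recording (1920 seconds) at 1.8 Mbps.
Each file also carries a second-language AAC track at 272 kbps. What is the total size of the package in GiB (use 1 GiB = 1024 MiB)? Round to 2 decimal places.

68.10 GiB

Audio: 272 kbps = 0.272 Mbps.
sports highlight package: 19.252 Mbps × 1007 s = 19386.8 Mb
feature film: 17.212 Mbps × 10560 s = 181758.7 Mb
gameplay capture: 58.032 Mbps × 6300 s = 365601.6 Mb
training video: 6.252 Mbps × 1800 s = 11253.6 Mb
time-lapse clip: 12.592 Mbps × 240 s = 3022.1 Mb
screen recording: 2.072 Mbps × 1920 s = 3978.2 Mb
Total: 585001.0 Mb = 73125.1 MB.
= 68.10 GiB.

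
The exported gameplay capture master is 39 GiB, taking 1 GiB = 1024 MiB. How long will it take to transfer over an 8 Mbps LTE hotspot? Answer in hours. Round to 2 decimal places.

File: 39 GiB = 335007.4 Mb.
At 8 Mbps: 335007.4 / 8 = 41875.9 s ≈ 11.6 hours.

11.63 hours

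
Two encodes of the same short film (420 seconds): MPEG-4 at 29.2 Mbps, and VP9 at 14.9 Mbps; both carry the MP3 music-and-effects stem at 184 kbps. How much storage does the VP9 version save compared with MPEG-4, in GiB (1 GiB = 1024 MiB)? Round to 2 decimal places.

Audio: 184 kbps = 0.184 Mbps.
MPEG-4: 29.384 Mbps × 420 s = 12341.3 Mb = 1.437 GiB.
VP9: 15.084 Mbps × 420 s = 6335.3 Mb = 0.738 GiB.
Saving: 1.437 − 0.738 = 0.699 GiB.

0.70 GiB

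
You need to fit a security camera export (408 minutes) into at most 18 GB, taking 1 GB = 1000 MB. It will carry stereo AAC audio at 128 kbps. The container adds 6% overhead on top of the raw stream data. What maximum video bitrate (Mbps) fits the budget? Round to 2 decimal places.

Budget: 18 GB = 144000.0 Mb.
Stream payload after overhead: 144000.0 / 1.06 = 135849.1 Mb.
408 min = 24480 s
Total bitrate budget: 135849.1 Mb / 24480 s = 5.549 Mbps.
Audio: 128 kbps = 0.128 Mbps.
Video: 5.549 − 0.128 = 5.421 Mbps.

5.42 Mbps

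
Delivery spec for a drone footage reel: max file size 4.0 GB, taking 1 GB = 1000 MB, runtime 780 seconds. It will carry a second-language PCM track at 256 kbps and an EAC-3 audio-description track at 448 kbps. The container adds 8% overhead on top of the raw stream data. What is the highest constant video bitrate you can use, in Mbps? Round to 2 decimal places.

37.28 Mbps

Budget: 4.0 GB = 32000.0 Mb.
Stream payload after overhead: 32000.0 / 1.08 = 29629.6 Mb.
Total bitrate budget: 29629.6 Mb / 780 s = 37.987 Mbps.
Audio total: 256 + 448 = 704 kbps = 0.704 Mbps.
Video: 37.987 − 0.704 = 37.283 Mbps.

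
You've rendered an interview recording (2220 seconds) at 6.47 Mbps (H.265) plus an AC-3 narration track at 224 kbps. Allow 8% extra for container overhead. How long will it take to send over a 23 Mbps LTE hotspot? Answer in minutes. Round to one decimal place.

Audio: 224 kbps = 0.224 Mbps.
Total bitrate: 6.694 Mbps.
File: 6.694 Mbps × 2220 s = 14860.7 Mb.
With 8% container overhead: ×1.08. → 16049.5 Mb.
At 23 Mbps: 16049.5 / 23 = 697.8 s ≈ 11.6 minutes.

11.6 minutes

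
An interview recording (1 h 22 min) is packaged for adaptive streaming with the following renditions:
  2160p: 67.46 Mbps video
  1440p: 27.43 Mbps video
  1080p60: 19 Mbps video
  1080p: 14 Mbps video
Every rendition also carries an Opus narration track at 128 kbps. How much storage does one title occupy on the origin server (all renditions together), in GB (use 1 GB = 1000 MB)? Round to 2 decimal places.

78.97 GB

1 h 22 min = 82 min = 4920 s
Audio: 128 kbps = 0.128 Mbps.
Sum of rendition bitrates: (67.46+0.128) + (27.43+0.128) + (19+0.128) + (14+0.128) = 128.402 Mbps.
× 4920 s = 631,738 Mb = 78,967 MB = 78.97 GB.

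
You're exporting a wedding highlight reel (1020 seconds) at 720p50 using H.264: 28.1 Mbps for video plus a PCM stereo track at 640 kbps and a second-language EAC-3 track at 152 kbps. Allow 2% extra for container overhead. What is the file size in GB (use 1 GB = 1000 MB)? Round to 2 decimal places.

3.76 GB

Audio total: 640 + 152 = 792 kbps = 0.792 Mbps.
Total bitrate: 28.1 + 0.792 = 28.892 Mbps.
Stream data: 28.892 Mbps × 1020 s = 29469.8 Mb.
With 2% container overhead: ×1.02.
30,059 Mb ÷ 8 = 3,757 MB → 3.757 GB.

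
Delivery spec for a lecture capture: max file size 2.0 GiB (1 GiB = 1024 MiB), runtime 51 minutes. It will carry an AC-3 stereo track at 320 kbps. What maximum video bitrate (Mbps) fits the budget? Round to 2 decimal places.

Budget: 2.0 GiB = 17179.9 Mb.
51 min = 3060 s
Total bitrate budget: 17179.9 Mb / 3060 s = 5.614 Mbps.
Audio: 320 kbps = 0.320 Mbps.
Video: 5.614 − 0.320 = 5.294 Mbps.

5.29 Mbps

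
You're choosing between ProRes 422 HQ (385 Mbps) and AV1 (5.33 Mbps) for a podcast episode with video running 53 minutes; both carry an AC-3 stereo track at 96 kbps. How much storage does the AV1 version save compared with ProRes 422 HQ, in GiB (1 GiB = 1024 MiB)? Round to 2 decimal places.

140.55 GiB

53 min = 3180 s
Audio: 96 kbps = 0.096 Mbps.
ProRes 422 HQ: 385.096 Mbps × 3180 s = 1224605.3 Mb = 142.563 GiB.
AV1: 5.426 Mbps × 3180 s = 17254.7 Mb = 2.009 GiB.
Saving: 142.563 − 2.009 = 140.554 GiB.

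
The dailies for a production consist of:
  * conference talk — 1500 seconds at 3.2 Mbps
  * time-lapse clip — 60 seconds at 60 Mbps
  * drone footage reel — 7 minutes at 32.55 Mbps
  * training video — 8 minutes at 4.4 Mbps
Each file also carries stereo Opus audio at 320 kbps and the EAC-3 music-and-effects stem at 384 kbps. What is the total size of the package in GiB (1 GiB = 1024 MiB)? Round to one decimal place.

Audio total: 320 + 384 = 704 kbps = 0.704 Mbps.
conference talk: 3.904 Mbps × 1500 s = 5856.0 Mb
time-lapse clip: 60.704 Mbps × 60 s = 3642.2 Mb
drone footage reel: 33.254 Mbps × 420 s = 13966.7 Mb
training video: 5.104 Mbps × 480 s = 2449.9 Mb
Total: 25914.8 Mb = 3239.4 MB.
= 3.017 GiB.

3.0 GiB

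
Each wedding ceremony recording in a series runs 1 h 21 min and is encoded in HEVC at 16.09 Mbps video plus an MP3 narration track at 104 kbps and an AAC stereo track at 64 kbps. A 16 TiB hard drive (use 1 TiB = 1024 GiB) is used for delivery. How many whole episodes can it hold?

1781

1 h 21 min = 81 min = 4860 s
Audio total: 104 + 64 = 168 kbps = 0.168 Mbps.
Total bitrate: 16.258 Mbps.
Per item: 16.258 Mbps × 4860 s = 79,014 Mb = 9,877 MB.
Capacity: 16 TiB = 140,737,488 Mb; 1781.17 items → 1781 complete.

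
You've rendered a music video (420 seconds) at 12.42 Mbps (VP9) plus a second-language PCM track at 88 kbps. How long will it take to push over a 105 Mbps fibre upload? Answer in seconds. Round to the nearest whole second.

50 seconds

Audio: 88 kbps = 0.088 Mbps.
Total bitrate: 12.508 Mbps.
File: 12.508 Mbps × 420 s = 5253.4 Mb.
At 105 Mbps: 5253.4 / 105 = 50.0 s ≈ 50 seconds.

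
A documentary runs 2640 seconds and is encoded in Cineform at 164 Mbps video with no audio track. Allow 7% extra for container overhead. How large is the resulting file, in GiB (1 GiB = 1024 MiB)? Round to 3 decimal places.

53.931 GiB

Total bitrate: 164 Mbps.
Stream data: 164.000 Mbps × 2640 s = 432960.0 Mb.
With 7% container overhead: ×1.07.
463,267 Mb = 57,908,400,000 bytes ÷ 1,073,741,824 = 53.93 GiB.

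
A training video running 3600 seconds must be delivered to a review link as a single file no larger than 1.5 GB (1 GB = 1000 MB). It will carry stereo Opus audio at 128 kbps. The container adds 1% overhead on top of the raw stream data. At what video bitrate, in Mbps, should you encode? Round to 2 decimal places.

Budget: 1.5 GB = 12000.0 Mb.
Stream payload after overhead: 12000.0 / 1.01 = 11881.2 Mb.
Total bitrate budget: 11881.2 Mb / 3600 s = 3.300 Mbps.
Audio: 128 kbps = 0.128 Mbps.
Video: 3.300 − 0.128 = 3.172 Mbps.

3.17 Mbps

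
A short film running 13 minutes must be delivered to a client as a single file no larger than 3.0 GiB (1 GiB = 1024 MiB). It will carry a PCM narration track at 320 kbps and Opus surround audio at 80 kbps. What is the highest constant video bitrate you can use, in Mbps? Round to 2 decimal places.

Budget: 3.0 GiB = 25769.8 Mb.
13 min = 780 s
Total bitrate budget: 25769.8 Mb / 780 s = 33.038 Mbps.
Audio total: 320 + 80 = 400 kbps = 0.400 Mbps.
Video: 33.038 − 0.400 = 32.638 Mbps.

32.64 Mbps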